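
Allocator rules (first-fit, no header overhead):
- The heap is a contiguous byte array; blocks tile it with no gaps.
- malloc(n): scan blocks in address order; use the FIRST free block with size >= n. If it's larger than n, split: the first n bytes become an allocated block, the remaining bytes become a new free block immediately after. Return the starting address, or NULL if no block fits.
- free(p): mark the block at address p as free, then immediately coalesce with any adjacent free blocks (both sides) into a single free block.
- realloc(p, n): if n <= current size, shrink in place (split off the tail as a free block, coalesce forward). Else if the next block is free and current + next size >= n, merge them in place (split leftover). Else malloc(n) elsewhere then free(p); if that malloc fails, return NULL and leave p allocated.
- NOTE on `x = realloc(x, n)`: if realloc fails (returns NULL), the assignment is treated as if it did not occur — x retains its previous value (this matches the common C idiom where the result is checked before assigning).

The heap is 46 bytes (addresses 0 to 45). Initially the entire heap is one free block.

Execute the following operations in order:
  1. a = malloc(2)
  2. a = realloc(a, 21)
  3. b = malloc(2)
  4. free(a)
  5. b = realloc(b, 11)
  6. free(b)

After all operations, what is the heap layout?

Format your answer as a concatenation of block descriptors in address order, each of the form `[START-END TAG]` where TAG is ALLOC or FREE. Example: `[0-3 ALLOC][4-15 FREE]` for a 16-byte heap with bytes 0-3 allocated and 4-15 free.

Op 1: a = malloc(2) -> a = 0; heap: [0-1 ALLOC][2-45 FREE]
Op 2: a = realloc(a, 21) -> a = 0; heap: [0-20 ALLOC][21-45 FREE]
Op 3: b = malloc(2) -> b = 21; heap: [0-20 ALLOC][21-22 ALLOC][23-45 FREE]
Op 4: free(a) -> (freed a); heap: [0-20 FREE][21-22 ALLOC][23-45 FREE]
Op 5: b = realloc(b, 11) -> b = 21; heap: [0-20 FREE][21-31 ALLOC][32-45 FREE]
Op 6: free(b) -> (freed b); heap: [0-45 FREE]

Answer: [0-45 FREE]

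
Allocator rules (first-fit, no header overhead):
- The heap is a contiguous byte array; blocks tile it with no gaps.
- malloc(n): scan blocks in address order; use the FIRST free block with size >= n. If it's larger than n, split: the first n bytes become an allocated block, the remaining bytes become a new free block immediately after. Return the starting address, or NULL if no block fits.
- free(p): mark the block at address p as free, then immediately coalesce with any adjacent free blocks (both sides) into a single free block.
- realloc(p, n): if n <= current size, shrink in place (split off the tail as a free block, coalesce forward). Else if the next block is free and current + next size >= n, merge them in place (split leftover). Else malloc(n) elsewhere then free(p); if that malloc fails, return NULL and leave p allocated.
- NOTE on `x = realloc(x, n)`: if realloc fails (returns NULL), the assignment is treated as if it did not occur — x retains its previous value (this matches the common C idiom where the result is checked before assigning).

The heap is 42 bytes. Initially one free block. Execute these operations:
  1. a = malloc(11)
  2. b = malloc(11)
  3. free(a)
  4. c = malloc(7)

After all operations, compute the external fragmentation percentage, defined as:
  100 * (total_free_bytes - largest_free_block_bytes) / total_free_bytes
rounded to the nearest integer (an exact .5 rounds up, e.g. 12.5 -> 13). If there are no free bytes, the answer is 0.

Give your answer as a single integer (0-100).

Op 1: a = malloc(11) -> a = 0; heap: [0-10 ALLOC][11-41 FREE]
Op 2: b = malloc(11) -> b = 11; heap: [0-10 ALLOC][11-21 ALLOC][22-41 FREE]
Op 3: free(a) -> (freed a); heap: [0-10 FREE][11-21 ALLOC][22-41 FREE]
Op 4: c = malloc(7) -> c = 0; heap: [0-6 ALLOC][7-10 FREE][11-21 ALLOC][22-41 FREE]
Free blocks: [4 20] total_free=24 largest=20 -> 100*(24-20)/24 = 400/24 ≈ 16.667 -> rounds to 17

Answer: 17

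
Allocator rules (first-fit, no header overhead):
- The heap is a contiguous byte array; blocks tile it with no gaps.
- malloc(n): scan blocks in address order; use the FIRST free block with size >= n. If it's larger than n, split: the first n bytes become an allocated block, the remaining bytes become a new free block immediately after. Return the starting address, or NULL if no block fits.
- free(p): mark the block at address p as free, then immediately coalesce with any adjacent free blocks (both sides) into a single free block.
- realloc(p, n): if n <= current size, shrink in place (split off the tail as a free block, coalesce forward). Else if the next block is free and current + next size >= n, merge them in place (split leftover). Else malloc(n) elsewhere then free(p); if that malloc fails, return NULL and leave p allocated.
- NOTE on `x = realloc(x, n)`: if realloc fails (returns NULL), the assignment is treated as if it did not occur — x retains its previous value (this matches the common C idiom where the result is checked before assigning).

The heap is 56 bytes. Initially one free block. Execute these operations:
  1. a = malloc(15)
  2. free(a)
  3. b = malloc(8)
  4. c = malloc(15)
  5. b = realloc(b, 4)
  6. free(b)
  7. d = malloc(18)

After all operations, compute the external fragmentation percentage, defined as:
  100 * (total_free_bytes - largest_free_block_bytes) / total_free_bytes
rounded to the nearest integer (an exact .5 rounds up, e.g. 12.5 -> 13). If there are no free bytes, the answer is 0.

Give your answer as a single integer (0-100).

Op 1: a = malloc(15) -> a = 0; heap: [0-14 ALLOC][15-55 FREE]
Op 2: free(a) -> (freed a); heap: [0-55 FREE]
Op 3: b = malloc(8) -> b = 0; heap: [0-7 ALLOC][8-55 FREE]
Op 4: c = malloc(15) -> c = 8; heap: [0-7 ALLOC][8-22 ALLOC][23-55 FREE]
Op 5: b = realloc(b, 4) -> b = 0; heap: [0-3 ALLOC][4-7 FREE][8-22 ALLOC][23-55 FREE]
Op 6: free(b) -> (freed b); heap: [0-7 FREE][8-22 ALLOC][23-55 FREE]
Op 7: d = malloc(18) -> d = 23; heap: [0-7 FREE][8-22 ALLOC][23-40 ALLOC][41-55 FREE]
Free blocks: [8 15] total_free=23 largest=15 -> 100*(23-15)/23 = 800/23 ≈ 34.783 -> rounds to 35

Answer: 35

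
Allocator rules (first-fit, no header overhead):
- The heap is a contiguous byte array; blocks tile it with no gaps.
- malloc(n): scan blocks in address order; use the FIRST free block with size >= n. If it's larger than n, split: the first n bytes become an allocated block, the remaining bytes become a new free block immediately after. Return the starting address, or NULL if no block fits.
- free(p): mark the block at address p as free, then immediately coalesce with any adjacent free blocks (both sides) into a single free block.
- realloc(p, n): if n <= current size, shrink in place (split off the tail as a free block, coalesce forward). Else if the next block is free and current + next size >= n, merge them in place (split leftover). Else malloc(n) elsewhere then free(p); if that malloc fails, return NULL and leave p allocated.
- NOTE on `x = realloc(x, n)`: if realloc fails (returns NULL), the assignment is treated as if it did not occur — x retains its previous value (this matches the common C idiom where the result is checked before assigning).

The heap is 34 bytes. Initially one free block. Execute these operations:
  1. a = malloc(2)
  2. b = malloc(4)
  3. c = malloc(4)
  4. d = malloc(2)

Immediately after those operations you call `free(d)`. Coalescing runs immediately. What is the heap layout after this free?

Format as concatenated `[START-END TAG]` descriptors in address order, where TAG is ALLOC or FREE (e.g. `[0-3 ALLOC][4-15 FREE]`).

Op 1: a = malloc(2) -> a = 0; heap: [0-1 ALLOC][2-33 FREE]
Op 2: b = malloc(4) -> b = 2; heap: [0-1 ALLOC][2-5 ALLOC][6-33 FREE]
Op 3: c = malloc(4) -> c = 6; heap: [0-1 ALLOC][2-5 ALLOC][6-9 ALLOC][10-33 FREE]
Op 4: d = malloc(2) -> d = 10; heap: [0-1 ALLOC][2-5 ALLOC][6-9 ALLOC][10-11 ALLOC][12-33 FREE]
free(d): d = 10 -> block [10-11 ALLOC]; mark free, coalesce with adjacent free neighbors -> [0-1 ALLOC][2-5 ALLOC][6-9 ALLOC][10-33 FREE]

Answer: [0-1 ALLOC][2-5 ALLOC][6-9 ALLOC][10-33 FREE]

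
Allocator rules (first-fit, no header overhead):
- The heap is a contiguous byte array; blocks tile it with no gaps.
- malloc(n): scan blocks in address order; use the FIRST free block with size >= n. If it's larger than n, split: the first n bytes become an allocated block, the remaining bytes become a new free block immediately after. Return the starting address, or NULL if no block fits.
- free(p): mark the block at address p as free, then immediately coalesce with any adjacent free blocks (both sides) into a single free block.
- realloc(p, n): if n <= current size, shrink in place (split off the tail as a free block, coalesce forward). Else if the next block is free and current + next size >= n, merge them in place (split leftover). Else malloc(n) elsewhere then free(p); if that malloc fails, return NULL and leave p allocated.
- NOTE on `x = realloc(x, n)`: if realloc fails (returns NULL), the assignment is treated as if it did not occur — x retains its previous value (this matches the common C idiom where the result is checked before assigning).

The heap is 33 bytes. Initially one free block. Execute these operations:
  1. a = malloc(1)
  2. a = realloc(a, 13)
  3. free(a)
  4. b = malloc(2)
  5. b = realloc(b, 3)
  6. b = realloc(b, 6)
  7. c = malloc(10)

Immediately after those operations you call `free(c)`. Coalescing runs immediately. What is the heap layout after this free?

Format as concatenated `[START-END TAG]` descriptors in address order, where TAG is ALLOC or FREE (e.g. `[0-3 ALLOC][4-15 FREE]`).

Op 1: a = malloc(1) -> a = 0; heap: [0-0 ALLOC][1-32 FREE]
Op 2: a = realloc(a, 13) -> a = 0; heap: [0-12 ALLOC][13-32 FREE]
Op 3: free(a) -> (freed a); heap: [0-32 FREE]
Op 4: b = malloc(2) -> b = 0; heap: [0-1 ALLOC][2-32 FREE]
Op 5: b = realloc(b, 3) -> b = 0; heap: [0-2 ALLOC][3-32 FREE]
Op 6: b = realloc(b, 6) -> b = 0; heap: [0-5 ALLOC][6-32 FREE]
Op 7: c = malloc(10) -> c = 6; heap: [0-5 ALLOC][6-15 ALLOC][16-32 FREE]
free(c): c = 6 -> block [6-15 ALLOC]; mark free, coalesce with adjacent free neighbors -> [0-5 ALLOC][6-32 FREE]

Answer: [0-5 ALLOC][6-32 FREE]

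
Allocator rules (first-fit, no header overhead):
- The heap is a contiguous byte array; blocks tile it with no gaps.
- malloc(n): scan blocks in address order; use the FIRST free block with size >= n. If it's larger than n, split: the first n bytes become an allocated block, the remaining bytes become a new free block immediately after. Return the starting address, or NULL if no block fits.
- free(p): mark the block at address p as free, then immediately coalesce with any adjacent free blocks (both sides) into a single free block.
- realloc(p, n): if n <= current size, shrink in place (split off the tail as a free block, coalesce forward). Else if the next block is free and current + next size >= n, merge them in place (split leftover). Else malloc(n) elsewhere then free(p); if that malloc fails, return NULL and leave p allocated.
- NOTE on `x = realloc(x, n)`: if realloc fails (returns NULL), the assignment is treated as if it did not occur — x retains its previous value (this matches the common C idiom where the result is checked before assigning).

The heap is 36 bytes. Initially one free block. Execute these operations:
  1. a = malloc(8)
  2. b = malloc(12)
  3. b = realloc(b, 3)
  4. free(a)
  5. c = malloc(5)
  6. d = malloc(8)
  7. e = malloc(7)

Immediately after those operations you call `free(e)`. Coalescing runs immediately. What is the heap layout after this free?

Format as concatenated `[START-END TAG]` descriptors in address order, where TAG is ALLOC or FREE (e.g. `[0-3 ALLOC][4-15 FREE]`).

Op 1: a = malloc(8) -> a = 0; heap: [0-7 ALLOC][8-35 FREE]
Op 2: b = malloc(12) -> b = 8; heap: [0-7 ALLOC][8-19 ALLOC][20-35 FREE]
Op 3: b = realloc(b, 3) -> b = 8; heap: [0-7 ALLOC][8-10 ALLOC][11-35 FREE]
Op 4: free(a) -> (freed a); heap: [0-7 FREE][8-10 ALLOC][11-35 FREE]
Op 5: c = malloc(5) -> c = 0; heap: [0-4 ALLOC][5-7 FREE][8-10 ALLOC][11-35 FREE]
Op 6: d = malloc(8) -> d = 11; heap: [0-4 ALLOC][5-7 FREE][8-10 ALLOC][11-18 ALLOC][19-35 FREE]
Op 7: e = malloc(7) -> e = 19; heap: [0-4 ALLOC][5-7 FREE][8-10 ALLOC][11-18 ALLOC][19-25 ALLOC][26-35 FREE]
free(e): e = 19 -> block [19-25 ALLOC]; mark free, coalesce with adjacent free neighbors -> [0-4 ALLOC][5-7 FREE][8-10 ALLOC][11-18 ALLOC][19-35 FREE]

Answer: [0-4 ALLOC][5-7 FREE][8-10 ALLOC][11-18 ALLOC][19-35 FREE]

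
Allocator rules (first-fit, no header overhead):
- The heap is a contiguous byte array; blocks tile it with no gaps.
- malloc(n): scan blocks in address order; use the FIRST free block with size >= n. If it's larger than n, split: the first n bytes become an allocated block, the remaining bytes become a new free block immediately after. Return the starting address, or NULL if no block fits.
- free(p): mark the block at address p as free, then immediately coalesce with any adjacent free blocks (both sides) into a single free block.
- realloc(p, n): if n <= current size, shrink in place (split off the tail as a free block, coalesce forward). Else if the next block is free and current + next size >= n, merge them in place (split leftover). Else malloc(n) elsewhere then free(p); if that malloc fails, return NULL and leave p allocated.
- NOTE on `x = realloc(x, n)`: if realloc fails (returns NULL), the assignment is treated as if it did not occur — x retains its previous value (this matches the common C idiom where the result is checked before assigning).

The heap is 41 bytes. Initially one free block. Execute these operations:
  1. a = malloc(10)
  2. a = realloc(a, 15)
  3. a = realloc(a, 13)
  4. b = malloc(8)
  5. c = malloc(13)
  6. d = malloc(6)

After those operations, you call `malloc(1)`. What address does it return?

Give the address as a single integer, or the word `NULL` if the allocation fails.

Op 1: a = malloc(10) -> a = 0; heap: [0-9 ALLOC][10-40 FREE]
Op 2: a = realloc(a, 15) -> a = 0; heap: [0-14 ALLOC][15-40 FREE]
Op 3: a = realloc(a, 13) -> a = 0; heap: [0-12 ALLOC][13-40 FREE]
Op 4: b = malloc(8) -> b = 13; heap: [0-12 ALLOC][13-20 ALLOC][21-40 FREE]
Op 5: c = malloc(13) -> c = 21; heap: [0-12 ALLOC][13-20 ALLOC][21-33 ALLOC][34-40 FREE]
Op 6: d = malloc(6) -> d = 34; heap: [0-12 ALLOC][13-20 ALLOC][21-33 ALLOC][34-39 ALLOC][40-40 FREE]
malloc(1): first-fit scan over [0-12 ALLOC][13-20 ALLOC][21-33 ALLOC][34-39 ALLOC][40-40 FREE] -> 40

Answer: 40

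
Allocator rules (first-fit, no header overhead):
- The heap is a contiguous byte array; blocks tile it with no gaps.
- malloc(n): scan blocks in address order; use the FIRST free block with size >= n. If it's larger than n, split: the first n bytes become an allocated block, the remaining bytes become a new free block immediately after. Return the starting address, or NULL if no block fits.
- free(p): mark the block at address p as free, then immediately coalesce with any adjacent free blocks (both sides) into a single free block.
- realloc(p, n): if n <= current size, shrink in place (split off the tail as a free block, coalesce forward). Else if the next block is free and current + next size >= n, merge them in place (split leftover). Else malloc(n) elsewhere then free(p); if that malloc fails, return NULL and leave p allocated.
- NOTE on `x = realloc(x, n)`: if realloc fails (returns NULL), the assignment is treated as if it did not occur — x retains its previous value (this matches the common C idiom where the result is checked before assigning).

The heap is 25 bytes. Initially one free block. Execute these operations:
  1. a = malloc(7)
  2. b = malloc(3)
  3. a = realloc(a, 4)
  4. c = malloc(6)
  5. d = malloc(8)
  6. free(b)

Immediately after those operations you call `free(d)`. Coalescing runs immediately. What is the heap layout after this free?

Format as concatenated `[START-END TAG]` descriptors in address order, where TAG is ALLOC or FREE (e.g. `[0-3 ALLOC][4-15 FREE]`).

Op 1: a = malloc(7) -> a = 0; heap: [0-6 ALLOC][7-24 FREE]
Op 2: b = malloc(3) -> b = 7; heap: [0-6 ALLOC][7-9 ALLOC][10-24 FREE]
Op 3: a = realloc(a, 4) -> a = 0; heap: [0-3 ALLOC][4-6 FREE][7-9 ALLOC][10-24 FREE]
Op 4: c = malloc(6) -> c = 10; heap: [0-3 ALLOC][4-6 FREE][7-9 ALLOC][10-15 ALLOC][16-24 FREE]
Op 5: d = malloc(8) -> d = 16; heap: [0-3 ALLOC][4-6 FREE][7-9 ALLOC][10-15 ALLOC][16-23 ALLOC][24-24 FREE]
Op 6: free(b) -> (freed b); heap: [0-3 ALLOC][4-9 FREE][10-15 ALLOC][16-23 ALLOC][24-24 FREE]
free(d): d = 16 -> block [16-23 ALLOC]; mark free, coalesce with adjacent free neighbors -> [0-3 ALLOC][4-9 FREE][10-15 ALLOC][16-24 FREE]

Answer: [0-3 ALLOC][4-9 FREE][10-15 ALLOC][16-24 FREE]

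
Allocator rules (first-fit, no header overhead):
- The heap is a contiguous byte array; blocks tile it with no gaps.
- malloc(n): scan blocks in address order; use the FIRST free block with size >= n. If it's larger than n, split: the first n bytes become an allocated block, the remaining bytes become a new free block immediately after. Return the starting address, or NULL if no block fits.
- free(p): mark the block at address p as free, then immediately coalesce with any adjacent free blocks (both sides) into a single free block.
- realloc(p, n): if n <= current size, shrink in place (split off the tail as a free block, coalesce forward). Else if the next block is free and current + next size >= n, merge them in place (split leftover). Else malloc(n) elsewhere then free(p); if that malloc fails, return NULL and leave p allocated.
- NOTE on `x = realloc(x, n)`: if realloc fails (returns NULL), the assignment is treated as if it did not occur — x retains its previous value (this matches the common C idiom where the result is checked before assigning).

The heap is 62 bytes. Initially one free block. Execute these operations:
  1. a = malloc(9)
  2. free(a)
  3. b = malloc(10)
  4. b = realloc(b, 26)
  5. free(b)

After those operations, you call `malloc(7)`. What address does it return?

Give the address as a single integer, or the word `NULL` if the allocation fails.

Op 1: a = malloc(9) -> a = 0; heap: [0-8 ALLOC][9-61 FREE]
Op 2: free(a) -> (freed a); heap: [0-61 FREE]
Op 3: b = malloc(10) -> b = 0; heap: [0-9 ALLOC][10-61 FREE]
Op 4: b = realloc(b, 26) -> b = 0; heap: [0-25 ALLOC][26-61 FREE]
Op 5: free(b) -> (freed b); heap: [0-61 FREE]
malloc(7): first-fit scan over [0-61 FREE] -> 0

Answer: 0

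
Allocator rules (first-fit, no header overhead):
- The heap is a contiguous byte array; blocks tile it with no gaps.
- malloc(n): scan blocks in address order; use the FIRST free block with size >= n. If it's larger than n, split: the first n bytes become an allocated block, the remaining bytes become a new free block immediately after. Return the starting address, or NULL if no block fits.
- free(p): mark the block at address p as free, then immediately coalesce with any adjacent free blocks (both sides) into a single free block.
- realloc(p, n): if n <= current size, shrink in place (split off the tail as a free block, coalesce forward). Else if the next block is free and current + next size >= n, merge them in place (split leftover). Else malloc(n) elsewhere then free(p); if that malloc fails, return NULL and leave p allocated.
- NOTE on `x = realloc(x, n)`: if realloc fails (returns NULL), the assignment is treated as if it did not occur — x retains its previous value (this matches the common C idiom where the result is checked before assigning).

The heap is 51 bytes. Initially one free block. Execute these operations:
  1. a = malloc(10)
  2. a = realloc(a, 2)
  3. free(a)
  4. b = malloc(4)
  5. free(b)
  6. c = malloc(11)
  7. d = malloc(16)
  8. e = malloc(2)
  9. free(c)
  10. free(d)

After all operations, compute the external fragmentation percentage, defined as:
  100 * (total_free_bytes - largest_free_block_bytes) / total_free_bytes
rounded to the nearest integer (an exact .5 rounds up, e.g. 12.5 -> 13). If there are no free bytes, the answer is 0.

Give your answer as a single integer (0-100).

Op 1: a = malloc(10) -> a = 0; heap: [0-9 ALLOC][10-50 FREE]
Op 2: a = realloc(a, 2) -> a = 0; heap: [0-1 ALLOC][2-50 FREE]
Op 3: free(a) -> (freed a); heap: [0-50 FREE]
Op 4: b = malloc(4) -> b = 0; heap: [0-3 ALLOC][4-50 FREE]
Op 5: free(b) -> (freed b); heap: [0-50 FREE]
Op 6: c = malloc(11) -> c = 0; heap: [0-10 ALLOC][11-50 FREE]
Op 7: d = malloc(16) -> d = 11; heap: [0-10 ALLOC][11-26 ALLOC][27-50 FREE]
Op 8: e = malloc(2) -> e = 27; heap: [0-10 ALLOC][11-26 ALLOC][27-28 ALLOC][29-50 FREE]
Op 9: free(c) -> (freed c); heap: [0-10 FREE][11-26 ALLOC][27-28 ALLOC][29-50 FREE]
Op 10: free(d) -> (freed d); heap: [0-26 FREE][27-28 ALLOC][29-50 FREE]
Free blocks: [27 22] total_free=49 largest=27 -> 100*(49-27)/49 = 2200/49 ≈ 44.898 -> rounds to 45

Answer: 45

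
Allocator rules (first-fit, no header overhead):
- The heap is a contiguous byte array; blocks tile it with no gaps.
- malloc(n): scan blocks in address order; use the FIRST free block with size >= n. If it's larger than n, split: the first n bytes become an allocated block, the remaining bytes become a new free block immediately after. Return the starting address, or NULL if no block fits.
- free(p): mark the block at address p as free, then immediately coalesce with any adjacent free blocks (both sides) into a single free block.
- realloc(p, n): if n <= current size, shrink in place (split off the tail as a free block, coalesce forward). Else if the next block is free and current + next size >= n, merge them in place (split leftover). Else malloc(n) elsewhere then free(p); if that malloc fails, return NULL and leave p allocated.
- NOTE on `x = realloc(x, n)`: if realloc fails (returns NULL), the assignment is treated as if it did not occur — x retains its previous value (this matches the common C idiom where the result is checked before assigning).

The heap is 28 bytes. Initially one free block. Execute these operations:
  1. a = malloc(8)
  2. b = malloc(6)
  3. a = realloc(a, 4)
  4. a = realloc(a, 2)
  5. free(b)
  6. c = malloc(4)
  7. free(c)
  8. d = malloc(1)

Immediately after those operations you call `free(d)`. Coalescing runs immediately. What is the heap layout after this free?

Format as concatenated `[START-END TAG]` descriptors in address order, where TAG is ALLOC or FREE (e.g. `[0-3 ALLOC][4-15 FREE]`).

Op 1: a = malloc(8) -> a = 0; heap: [0-7 ALLOC][8-27 FREE]
Op 2: b = malloc(6) -> b = 8; heap: [0-7 ALLOC][8-13 ALLOC][14-27 FREE]
Op 3: a = realloc(a, 4) -> a = 0; heap: [0-3 ALLOC][4-7 FREE][8-13 ALLOC][14-27 FREE]
Op 4: a = realloc(a, 2) -> a = 0; heap: [0-1 ALLOC][2-7 FREE][8-13 ALLOC][14-27 FREE]
Op 5: free(b) -> (freed b); heap: [0-1 ALLOC][2-27 FREE]
Op 6: c = malloc(4) -> c = 2; heap: [0-1 ALLOC][2-5 ALLOC][6-27 FREE]
Op 7: free(c) -> (freed c); heap: [0-1 ALLOC][2-27 FREE]
Op 8: d = malloc(1) -> d = 2; heap: [0-1 ALLOC][2-2 ALLOC][3-27 FREE]
free(d): d = 2 -> block [2-2 ALLOC]; mark free, coalesce with adjacent free neighbors -> [0-1 ALLOC][2-27 FREE]

Answer: [0-1 ALLOC][2-27 FREE]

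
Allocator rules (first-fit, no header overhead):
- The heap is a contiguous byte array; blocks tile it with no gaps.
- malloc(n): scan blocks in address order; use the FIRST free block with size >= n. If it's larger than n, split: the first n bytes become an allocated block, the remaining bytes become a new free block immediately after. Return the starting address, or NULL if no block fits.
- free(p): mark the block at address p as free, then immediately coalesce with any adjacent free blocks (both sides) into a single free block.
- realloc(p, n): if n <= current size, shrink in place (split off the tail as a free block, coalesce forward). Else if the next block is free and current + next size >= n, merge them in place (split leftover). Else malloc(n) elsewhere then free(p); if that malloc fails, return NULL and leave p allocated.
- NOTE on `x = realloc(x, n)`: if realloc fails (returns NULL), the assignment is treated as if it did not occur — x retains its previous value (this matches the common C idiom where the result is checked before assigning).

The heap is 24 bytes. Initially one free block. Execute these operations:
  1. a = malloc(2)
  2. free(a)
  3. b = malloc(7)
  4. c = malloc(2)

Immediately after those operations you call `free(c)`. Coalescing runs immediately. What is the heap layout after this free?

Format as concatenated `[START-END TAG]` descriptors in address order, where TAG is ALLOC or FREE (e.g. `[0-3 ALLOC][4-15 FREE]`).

Answer: [0-6 ALLOC][7-23 FREE]

Derivation:
Op 1: a = malloc(2) -> a = 0; heap: [0-1 ALLOC][2-23 FREE]
Op 2: free(a) -> (freed a); heap: [0-23 FREE]
Op 3: b = malloc(7) -> b = 0; heap: [0-6 ALLOC][7-23 FREE]
Op 4: c = malloc(2) -> c = 7; heap: [0-6 ALLOC][7-8 ALLOC][9-23 FREE]
free(c): c = 7 -> block [7-8 ALLOC]; mark free, coalesce with adjacent free neighbors -> [0-6 ALLOC][7-23 FREE]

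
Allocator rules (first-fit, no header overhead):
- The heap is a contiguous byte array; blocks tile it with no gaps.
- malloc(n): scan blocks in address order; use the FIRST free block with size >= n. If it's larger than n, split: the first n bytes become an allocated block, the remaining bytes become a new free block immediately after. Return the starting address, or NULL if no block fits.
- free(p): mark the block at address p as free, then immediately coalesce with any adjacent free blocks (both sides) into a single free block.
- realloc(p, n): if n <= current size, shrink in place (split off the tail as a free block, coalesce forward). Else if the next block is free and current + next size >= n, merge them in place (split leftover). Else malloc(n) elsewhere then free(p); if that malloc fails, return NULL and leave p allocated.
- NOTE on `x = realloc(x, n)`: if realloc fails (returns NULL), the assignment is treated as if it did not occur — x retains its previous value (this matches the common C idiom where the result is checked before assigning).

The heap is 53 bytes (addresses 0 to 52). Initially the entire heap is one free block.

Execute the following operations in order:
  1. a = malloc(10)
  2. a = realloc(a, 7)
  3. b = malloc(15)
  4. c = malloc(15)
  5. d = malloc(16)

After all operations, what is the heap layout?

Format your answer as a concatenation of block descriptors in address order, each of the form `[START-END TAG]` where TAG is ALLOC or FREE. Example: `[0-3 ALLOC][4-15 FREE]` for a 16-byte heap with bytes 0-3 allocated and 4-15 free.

Answer: [0-6 ALLOC][7-21 ALLOC][22-36 ALLOC][37-52 ALLOC]

Derivation:
Op 1: a = malloc(10) -> a = 0; heap: [0-9 ALLOC][10-52 FREE]
Op 2: a = realloc(a, 7) -> a = 0; heap: [0-6 ALLOC][7-52 FREE]
Op 3: b = malloc(15) -> b = 7; heap: [0-6 ALLOC][7-21 ALLOC][22-52 FREE]
Op 4: c = malloc(15) -> c = 22; heap: [0-6 ALLOC][7-21 ALLOC][22-36 ALLOC][37-52 FREE]
Op 5: d = malloc(16) -> d = 37; heap: [0-6 ALLOC][7-21 ALLOC][22-36 ALLOC][37-52 ALLOC]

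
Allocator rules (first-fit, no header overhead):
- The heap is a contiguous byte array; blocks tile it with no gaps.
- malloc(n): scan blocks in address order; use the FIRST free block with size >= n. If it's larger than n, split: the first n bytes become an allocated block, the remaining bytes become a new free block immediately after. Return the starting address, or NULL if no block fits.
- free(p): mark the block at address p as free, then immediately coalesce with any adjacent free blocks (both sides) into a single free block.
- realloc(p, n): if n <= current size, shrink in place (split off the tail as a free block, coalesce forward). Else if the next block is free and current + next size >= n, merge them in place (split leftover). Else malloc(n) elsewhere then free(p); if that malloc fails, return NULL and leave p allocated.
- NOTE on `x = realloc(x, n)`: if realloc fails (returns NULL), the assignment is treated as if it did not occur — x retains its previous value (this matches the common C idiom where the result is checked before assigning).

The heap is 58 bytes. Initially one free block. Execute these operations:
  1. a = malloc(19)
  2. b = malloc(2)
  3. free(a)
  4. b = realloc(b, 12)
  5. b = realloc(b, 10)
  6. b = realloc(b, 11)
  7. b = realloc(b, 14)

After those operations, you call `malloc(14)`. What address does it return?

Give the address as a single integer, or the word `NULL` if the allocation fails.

Answer: 0

Derivation:
Op 1: a = malloc(19) -> a = 0; heap: [0-18 ALLOC][19-57 FREE]
Op 2: b = malloc(2) -> b = 19; heap: [0-18 ALLOC][19-20 ALLOC][21-57 FREE]
Op 3: free(a) -> (freed a); heap: [0-18 FREE][19-20 ALLOC][21-57 FREE]
Op 4: b = realloc(b, 12) -> b = 19; heap: [0-18 FREE][19-30 ALLOC][31-57 FREE]
Op 5: b = realloc(b, 10) -> b = 19; heap: [0-18 FREE][19-28 ALLOC][29-57 FREE]
Op 6: b = realloc(b, 11) -> b = 19; heap: [0-18 FREE][19-29 ALLOC][30-57 FREE]
Op 7: b = realloc(b, 14) -> b = 19; heap: [0-18 FREE][19-32 ALLOC][33-57 FREE]
malloc(14): first-fit scan over [0-18 FREE][19-32 ALLOC][33-57 FREE] -> 0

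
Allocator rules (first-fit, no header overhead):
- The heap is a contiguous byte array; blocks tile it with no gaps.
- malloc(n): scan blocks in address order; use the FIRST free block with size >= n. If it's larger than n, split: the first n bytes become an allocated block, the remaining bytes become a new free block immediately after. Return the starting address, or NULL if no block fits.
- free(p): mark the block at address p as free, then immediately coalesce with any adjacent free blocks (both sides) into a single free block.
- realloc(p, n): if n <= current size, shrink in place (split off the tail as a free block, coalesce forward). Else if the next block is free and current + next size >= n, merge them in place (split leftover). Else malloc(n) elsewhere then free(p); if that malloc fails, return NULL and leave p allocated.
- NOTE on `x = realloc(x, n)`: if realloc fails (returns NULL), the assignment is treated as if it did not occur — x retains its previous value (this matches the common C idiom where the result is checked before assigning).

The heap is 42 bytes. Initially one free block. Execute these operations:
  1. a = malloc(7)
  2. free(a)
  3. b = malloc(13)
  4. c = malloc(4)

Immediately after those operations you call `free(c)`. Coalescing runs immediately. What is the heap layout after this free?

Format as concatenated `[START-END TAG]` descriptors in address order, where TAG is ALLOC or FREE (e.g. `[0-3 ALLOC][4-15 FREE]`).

Op 1: a = malloc(7) -> a = 0; heap: [0-6 ALLOC][7-41 FREE]
Op 2: free(a) -> (freed a); heap: [0-41 FREE]
Op 3: b = malloc(13) -> b = 0; heap: [0-12 ALLOC][13-41 FREE]
Op 4: c = malloc(4) -> c = 13; heap: [0-12 ALLOC][13-16 ALLOC][17-41 FREE]
free(c): c = 13 -> block [13-16 ALLOC]; mark free, coalesce with adjacent free neighbors -> [0-12 ALLOC][13-41 FREE]

Answer: [0-12 ALLOC][13-41 FREE]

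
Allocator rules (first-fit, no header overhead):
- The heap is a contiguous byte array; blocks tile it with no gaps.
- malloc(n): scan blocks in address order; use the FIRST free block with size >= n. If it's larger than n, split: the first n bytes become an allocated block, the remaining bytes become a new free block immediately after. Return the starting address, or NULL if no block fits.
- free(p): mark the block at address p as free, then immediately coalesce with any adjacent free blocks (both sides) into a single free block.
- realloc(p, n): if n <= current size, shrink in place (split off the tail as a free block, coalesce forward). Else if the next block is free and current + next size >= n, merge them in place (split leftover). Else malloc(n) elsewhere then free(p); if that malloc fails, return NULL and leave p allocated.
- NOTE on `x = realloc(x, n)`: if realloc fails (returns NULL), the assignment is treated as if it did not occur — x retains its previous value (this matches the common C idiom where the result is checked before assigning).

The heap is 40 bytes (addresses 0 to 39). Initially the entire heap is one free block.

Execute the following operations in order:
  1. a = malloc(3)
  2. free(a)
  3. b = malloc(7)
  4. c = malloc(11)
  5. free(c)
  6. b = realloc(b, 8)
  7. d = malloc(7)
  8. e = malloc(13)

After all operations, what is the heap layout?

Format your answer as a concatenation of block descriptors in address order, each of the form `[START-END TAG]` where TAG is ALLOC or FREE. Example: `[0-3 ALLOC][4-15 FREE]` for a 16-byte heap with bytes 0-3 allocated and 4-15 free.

Answer: [0-7 ALLOC][8-14 ALLOC][15-27 ALLOC][28-39 FREE]

Derivation:
Op 1: a = malloc(3) -> a = 0; heap: [0-2 ALLOC][3-39 FREE]
Op 2: free(a) -> (freed a); heap: [0-39 FREE]
Op 3: b = malloc(7) -> b = 0; heap: [0-6 ALLOC][7-39 FREE]
Op 4: c = malloc(11) -> c = 7; heap: [0-6 ALLOC][7-17 ALLOC][18-39 FREE]
Op 5: free(c) -> (freed c); heap: [0-6 ALLOC][7-39 FREE]
Op 6: b = realloc(b, 8) -> b = 0; heap: [0-7 ALLOC][8-39 FREE]
Op 7: d = malloc(7) -> d = 8; heap: [0-7 ALLOC][8-14 ALLOC][15-39 FREE]
Op 8: e = malloc(13) -> e = 15; heap: [0-7 ALLOC][8-14 ALLOC][15-27 ALLOC][28-39 FREE]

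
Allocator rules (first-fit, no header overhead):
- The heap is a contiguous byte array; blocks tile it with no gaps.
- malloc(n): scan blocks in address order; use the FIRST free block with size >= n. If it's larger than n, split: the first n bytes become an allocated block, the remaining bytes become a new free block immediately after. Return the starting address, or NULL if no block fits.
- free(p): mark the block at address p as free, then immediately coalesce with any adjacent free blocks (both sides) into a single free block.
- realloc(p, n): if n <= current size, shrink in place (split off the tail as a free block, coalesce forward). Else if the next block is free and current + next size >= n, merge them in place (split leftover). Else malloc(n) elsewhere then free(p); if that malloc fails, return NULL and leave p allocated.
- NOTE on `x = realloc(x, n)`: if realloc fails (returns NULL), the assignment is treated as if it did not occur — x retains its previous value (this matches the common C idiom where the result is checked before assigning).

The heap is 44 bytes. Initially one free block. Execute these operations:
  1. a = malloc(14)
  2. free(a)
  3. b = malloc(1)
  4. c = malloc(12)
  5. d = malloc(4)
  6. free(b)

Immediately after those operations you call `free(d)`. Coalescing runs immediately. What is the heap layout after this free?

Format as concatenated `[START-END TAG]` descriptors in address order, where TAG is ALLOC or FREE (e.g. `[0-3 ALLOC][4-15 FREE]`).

Op 1: a = malloc(14) -> a = 0; heap: [0-13 ALLOC][14-43 FREE]
Op 2: free(a) -> (freed a); heap: [0-43 FREE]
Op 3: b = malloc(1) -> b = 0; heap: [0-0 ALLOC][1-43 FREE]
Op 4: c = malloc(12) -> c = 1; heap: [0-0 ALLOC][1-12 ALLOC][13-43 FREE]
Op 5: d = malloc(4) -> d = 13; heap: [0-0 ALLOC][1-12 ALLOC][13-16 ALLOC][17-43 FREE]
Op 6: free(b) -> (freed b); heap: [0-0 FREE][1-12 ALLOC][13-16 ALLOC][17-43 FREE]
free(d): d = 13 -> block [13-16 ALLOC]; mark free, coalesce with adjacent free neighbors -> [0-0 FREE][1-12 ALLOC][13-43 FREE]

Answer: [0-0 FREE][1-12 ALLOC][13-43 FREE]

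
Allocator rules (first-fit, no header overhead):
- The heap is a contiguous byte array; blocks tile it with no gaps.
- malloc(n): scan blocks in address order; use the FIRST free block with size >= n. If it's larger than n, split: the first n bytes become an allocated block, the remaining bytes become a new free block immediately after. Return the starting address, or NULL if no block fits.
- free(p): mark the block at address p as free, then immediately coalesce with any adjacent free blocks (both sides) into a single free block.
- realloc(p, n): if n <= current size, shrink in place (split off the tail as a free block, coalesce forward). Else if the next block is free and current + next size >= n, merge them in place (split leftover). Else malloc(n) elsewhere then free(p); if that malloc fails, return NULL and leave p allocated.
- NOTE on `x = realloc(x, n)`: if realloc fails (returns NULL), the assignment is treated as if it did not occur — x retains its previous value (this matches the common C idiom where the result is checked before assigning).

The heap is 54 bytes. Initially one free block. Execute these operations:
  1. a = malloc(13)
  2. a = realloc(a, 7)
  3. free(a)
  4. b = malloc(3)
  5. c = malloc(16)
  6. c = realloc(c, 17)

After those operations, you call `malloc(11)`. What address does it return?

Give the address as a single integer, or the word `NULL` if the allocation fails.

Answer: 20

Derivation:
Op 1: a = malloc(13) -> a = 0; heap: [0-12 ALLOC][13-53 FREE]
Op 2: a = realloc(a, 7) -> a = 0; heap: [0-6 ALLOC][7-53 FREE]
Op 3: free(a) -> (freed a); heap: [0-53 FREE]
Op 4: b = malloc(3) -> b = 0; heap: [0-2 ALLOC][3-53 FREE]
Op 5: c = malloc(16) -> c = 3; heap: [0-2 ALLOC][3-18 ALLOC][19-53 FREE]
Op 6: c = realloc(c, 17) -> c = 3; heap: [0-2 ALLOC][3-19 ALLOC][20-53 FREE]
malloc(11): first-fit scan over [0-2 ALLOC][3-19 ALLOC][20-53 FREE] -> 20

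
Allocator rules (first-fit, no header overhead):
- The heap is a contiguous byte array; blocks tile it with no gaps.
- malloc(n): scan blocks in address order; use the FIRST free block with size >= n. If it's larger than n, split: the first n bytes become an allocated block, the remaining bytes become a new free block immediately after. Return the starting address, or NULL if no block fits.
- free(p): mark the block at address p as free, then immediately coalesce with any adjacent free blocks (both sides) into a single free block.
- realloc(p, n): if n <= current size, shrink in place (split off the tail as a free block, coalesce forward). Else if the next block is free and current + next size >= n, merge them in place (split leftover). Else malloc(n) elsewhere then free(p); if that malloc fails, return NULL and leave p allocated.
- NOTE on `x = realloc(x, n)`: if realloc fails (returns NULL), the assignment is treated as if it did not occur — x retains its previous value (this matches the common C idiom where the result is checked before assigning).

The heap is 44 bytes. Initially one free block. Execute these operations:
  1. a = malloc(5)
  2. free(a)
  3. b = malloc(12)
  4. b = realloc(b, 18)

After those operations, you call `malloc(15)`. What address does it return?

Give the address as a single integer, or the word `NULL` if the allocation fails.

Op 1: a = malloc(5) -> a = 0; heap: [0-4 ALLOC][5-43 FREE]
Op 2: free(a) -> (freed a); heap: [0-43 FREE]
Op 3: b = malloc(12) -> b = 0; heap: [0-11 ALLOC][12-43 FREE]
Op 4: b = realloc(b, 18) -> b = 0; heap: [0-17 ALLOC][18-43 FREE]
malloc(15): first-fit scan over [0-17 ALLOC][18-43 FREE] -> 18

Answer: 18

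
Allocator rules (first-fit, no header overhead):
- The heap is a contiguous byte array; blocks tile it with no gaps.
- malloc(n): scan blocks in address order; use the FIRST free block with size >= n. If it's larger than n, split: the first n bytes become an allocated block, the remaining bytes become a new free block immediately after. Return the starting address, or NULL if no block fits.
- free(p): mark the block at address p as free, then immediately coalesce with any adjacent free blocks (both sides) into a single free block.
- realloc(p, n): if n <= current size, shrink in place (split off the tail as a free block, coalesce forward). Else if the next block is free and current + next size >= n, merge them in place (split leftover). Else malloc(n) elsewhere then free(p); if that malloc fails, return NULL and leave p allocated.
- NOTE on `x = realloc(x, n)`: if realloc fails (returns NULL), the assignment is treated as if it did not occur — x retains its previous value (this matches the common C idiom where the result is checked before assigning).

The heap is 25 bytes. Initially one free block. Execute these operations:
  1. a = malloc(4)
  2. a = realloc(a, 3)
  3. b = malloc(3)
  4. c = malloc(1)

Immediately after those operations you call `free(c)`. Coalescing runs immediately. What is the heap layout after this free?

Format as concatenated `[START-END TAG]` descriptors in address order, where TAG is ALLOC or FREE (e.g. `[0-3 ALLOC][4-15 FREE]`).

Answer: [0-2 ALLOC][3-5 ALLOC][6-24 FREE]

Derivation:
Op 1: a = malloc(4) -> a = 0; heap: [0-3 ALLOC][4-24 FREE]
Op 2: a = realloc(a, 3) -> a = 0; heap: [0-2 ALLOC][3-24 FREE]
Op 3: b = malloc(3) -> b = 3; heap: [0-2 ALLOC][3-5 ALLOC][6-24 FREE]
Op 4: c = malloc(1) -> c = 6; heap: [0-2 ALLOC][3-5 ALLOC][6-6 ALLOC][7-24 FREE]
free(c): c = 6 -> block [6-6 ALLOC]; mark free, coalesce with adjacent free neighbors -> [0-2 ALLOC][3-5 ALLOC][6-24 FREE]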